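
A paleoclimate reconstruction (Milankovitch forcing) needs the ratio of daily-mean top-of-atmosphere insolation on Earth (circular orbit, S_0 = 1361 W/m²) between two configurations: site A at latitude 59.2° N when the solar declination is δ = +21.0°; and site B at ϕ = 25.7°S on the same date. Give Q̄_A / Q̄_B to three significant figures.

Q̄_A / Q̄_B ≈ 1.74

— Configuration A (ϕ=+59.2°):
cos h₀ = −tan(+59.2°) tan(+21.000°) = -0.6439, h₀ = 2.2704 rad.
Bracket: h₀ sin ϕ sin δ + cos ϕ cos δ sin h₀ = 2.2704×0.85896×0.35837 + 0.51204×0.93358×0.76508 = 0.698887 + 0.365731 = 1.064618.
Q̄ = (S_0/π) × [bracket] = (1361/π) × 1.064618 = 461.21 W/m².
— Configuration B (ϕ=-25.7°):
cos h₀ = −tan(-25.7°) tan(+21.000°) = 0.1847, h₀ = 1.3850 rad.
Bracket: h₀ sin ϕ sin δ + cos ϕ cos δ sin h₀ = 1.3850×-0.43366×0.35837 + 0.90108×0.93358×0.98279 = -0.215244 + 0.826753 = 0.611509.
Q̄ = (S_0/π) × [bracket] = (1361/π) × 0.611509 = 264.92 W/m².
Ratio Q̄_A / Q̄_B = 461.21 / 264.92 = 1.741.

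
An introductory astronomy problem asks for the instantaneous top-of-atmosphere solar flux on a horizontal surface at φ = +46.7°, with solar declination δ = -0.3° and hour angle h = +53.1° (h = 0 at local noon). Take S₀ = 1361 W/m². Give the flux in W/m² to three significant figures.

cos θ_z = sin φ sin δ + cos φ cos δ cos h = -0.003811 + 0.411774 = 0.407963.
Flux = S₀ · cos θ_z = 1361 × 0.407963 = 555.2 W/m².

555 W/m²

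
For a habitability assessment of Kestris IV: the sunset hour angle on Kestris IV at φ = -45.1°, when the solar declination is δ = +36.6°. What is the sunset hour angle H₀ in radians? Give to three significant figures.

H₀ = 0.730 rad

cos H₀ = −tan φ · tan δ = −tan(-45.1°) × tan(+36.600°) = 0.7453, so H₀ = 0.7299 rad = 41.82°.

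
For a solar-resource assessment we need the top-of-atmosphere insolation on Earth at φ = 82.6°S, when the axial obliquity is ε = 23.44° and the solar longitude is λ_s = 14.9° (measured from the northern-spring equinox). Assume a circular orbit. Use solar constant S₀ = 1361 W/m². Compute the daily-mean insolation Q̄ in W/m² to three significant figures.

Q̄ ≈ 5.03 W/m²

Solar declination: sin δ = sin ε · sin λ_s = sin 23.44° × sin 14.9° = 0.10228, so δ = +5.871°.
cos H₀ = −tan(-82.6°) tan(+5.871°) = 0.7917, H₀ = 0.6572 rad.
Bracket: H₀ sin φ sin δ + cos φ cos δ sin H₀ = 0.6572×-0.99167×0.10228 + 0.12880×0.99476×0.61091 = -0.066658 + 0.078273 = 0.011615.
Q̄ = (S₀/π) × [bracket] = (1361/π) × 0.011615 = 5.032 W/m².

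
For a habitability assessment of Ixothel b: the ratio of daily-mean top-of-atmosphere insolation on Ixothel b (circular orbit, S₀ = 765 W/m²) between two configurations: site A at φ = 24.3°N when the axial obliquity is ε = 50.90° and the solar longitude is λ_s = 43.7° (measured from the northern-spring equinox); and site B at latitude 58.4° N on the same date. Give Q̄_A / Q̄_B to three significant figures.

Q̄_A / Q̄_B ≈ 0.800

— Configuration A (φ=+24.3°):
Solar declination: sin δ = sin ε · sin λ_s = sin 50.90° × sin 43.7° = 0.53616, so δ = +32.422°.
cos H₀ = −tan(+24.3°) tan(+32.422°) = -0.2868, H₀ = 1.8617 rad.
Bracket: H₀ sin φ sin δ + cos φ cos δ sin H₀ = 1.8617×0.41151×0.53616 + 0.91140×0.84412×0.95799 = 0.410757 + 0.737011 = 1.147768.
Q̄ = (S₀/π) × [bracket] = (765/π) × 1.147768 = 279.49 W/m².
— Configuration B (φ=+58.4°):
cos H₀ = −tan(+58.4°) tan(+32.422°) = -1.0325 ≤ −1 ⇒ polar day, H₀ = π.
Bracket: H₀ sin φ sin δ + cos φ cos δ sin H₀ = 3.1416×0.85173×0.53616 + 0.52399×0.84412×0.00000 = 1.434654 + 0.000000 = 1.434654.
Q̄ = (S₀/π) × [bracket] = (765/π) × 1.434654 = 349.35 W/m².
Ratio Q̄_A / Q̄_B = 279.49 / 349.35 = 0.8000.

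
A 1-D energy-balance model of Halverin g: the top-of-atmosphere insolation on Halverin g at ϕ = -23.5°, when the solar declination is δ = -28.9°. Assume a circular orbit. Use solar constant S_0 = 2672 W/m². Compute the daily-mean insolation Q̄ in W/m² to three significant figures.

cos h₀ = −tan(-23.5°) tan(-28.900°) = -0.2400, h₀ = 1.8132 rad.
Bracket: h₀ sin ϕ sin δ + cos ϕ cos δ sin h₀ = 1.8132×-0.39875×-0.48328 + 0.91706×0.87546×0.97077 = 0.349418 + 0.779382 = 1.128800.
Q̄ = (S_0/π) × [bracket] = (2672/π) × 1.128800 = 960.1 W/m².

Q̄ ≈ 960 W/m²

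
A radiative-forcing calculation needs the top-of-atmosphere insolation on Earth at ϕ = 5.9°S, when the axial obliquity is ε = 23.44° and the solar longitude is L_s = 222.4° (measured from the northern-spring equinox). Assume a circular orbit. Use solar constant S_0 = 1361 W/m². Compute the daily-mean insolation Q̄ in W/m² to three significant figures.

Solar declination: sin δ = sin ε · sin L_s = sin 23.44° × sin 222.4° = -0.26823, so δ = -15.559°.
cos h₀ = −tan(-5.9°) tan(-15.559°) = -0.0288, h₀ = 1.5996 rad.
Bracket: h₀ sin ϕ sin δ + cos ϕ cos δ sin h₀ = 1.5996×-0.10279×-0.26823 + 0.99470×0.96335×0.99959 = 0.044103 + 0.957851 = 1.001954.
Q̄ = (S_0/π) × [bracket] = (1361/π) × 1.001954 = 434.1 W/m².

Q̄ ≈ 434 W/m²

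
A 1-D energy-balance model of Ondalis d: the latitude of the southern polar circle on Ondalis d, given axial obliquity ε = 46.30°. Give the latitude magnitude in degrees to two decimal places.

The polar circle is the lowest latitude that experiences at least one full rotation of continuous darkness at the northern-summer solstice; it lies at |φ| = 90° − ε = 90° − 46.30° = 43.70°.

43.70°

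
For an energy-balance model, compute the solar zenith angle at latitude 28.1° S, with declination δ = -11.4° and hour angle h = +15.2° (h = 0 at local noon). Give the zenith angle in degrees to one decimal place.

cos θ_z = sin φ sin δ + cos φ cos δ cos h = 0.093099 + 0.834472 = 0.927571.
θ_z = arccos(0.927571) = 21.9°.

θ_z = 21.9°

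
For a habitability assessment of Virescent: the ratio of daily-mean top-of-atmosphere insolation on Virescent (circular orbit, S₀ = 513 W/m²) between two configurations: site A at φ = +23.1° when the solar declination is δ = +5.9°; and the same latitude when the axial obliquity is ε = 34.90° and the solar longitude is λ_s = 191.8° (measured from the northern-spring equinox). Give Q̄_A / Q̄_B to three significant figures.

Q̄_A / Q̄_B ≈ 1.16

— Configuration A (φ=+23.1°):
cos H₀ = −tan(+23.1°) tan(+5.900°) = -0.0441, H₀ = 1.6149 rad.
Bracket: H₀ sin φ sin δ + cos φ cos δ sin H₀ = 1.6149×0.39234×0.10279 + 0.91982×0.99470×0.99903 = 0.065127 + 0.914057 = 0.979184.
Q̄ = (S₀/π) × [bracket] = (513/π) × 0.979184 = 159.89 W/m².
— Configuration B (φ=+23.1°):
Solar declination: sin δ = sin ε · sin λ_s = sin 34.90° × sin 191.8° = -0.11700, so δ = -6.719°.
cos H₀ = −tan(+23.1°) tan(-6.719°) = 0.0503, H₀ = 1.5205 rad.
Bracket: H₀ sin φ sin δ + cos φ cos δ sin H₀ = 1.5205×0.39234×-0.11700 + 0.91982×0.99313×0.99874 = -0.069797 + 0.912350 = 0.842553.
Q̄ = (S₀/π) × [bracket] = (513/π) × 0.842553 = 137.58 W/m².
Ratio Q̄_A / Q̄_B = 159.89 / 137.58 = 1.162.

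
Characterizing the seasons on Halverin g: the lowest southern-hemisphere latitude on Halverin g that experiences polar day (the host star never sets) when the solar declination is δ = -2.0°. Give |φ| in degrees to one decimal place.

|φ| = 88.0°

Polar day requires cos H₀ = −tan φ tan δ ≤ −1, i.e. tan φ tan δ ≥ 1.
The boundary is |tan φ| · |tan δ| = 1, so |φ| = 90° − |δ| = 90° − 2.0° = 88.0° in the southern hemisphere.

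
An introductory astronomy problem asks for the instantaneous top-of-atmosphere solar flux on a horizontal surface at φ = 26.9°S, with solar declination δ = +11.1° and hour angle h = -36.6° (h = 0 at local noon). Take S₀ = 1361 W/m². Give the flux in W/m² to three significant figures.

838 W/m²

cos θ_z = sin φ sin δ + cos φ cos δ cos h = -0.087104 + 0.702557 = 0.615453.
Flux = S₀ · cos θ_z = 1361 × 0.615453 = 837.6 W/m².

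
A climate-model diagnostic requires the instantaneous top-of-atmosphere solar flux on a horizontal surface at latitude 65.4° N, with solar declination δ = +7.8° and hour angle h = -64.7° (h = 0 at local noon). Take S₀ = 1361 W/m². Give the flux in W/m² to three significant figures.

408 W/m²

cos θ_z = sin φ sin δ + cos φ cos δ cos h = 0.123397 + 0.176255 = 0.299652.
Flux = S₀ · cos θ_z = 1361 × 0.299652 = 407.8 W/m².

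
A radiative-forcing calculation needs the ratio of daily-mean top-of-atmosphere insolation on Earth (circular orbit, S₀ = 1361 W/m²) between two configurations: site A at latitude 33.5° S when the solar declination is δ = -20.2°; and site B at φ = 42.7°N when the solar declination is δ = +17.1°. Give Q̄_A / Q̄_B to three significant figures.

Q̄_A / Q̄_B ≈ 1.06

— Configuration A (φ=-33.5°):
cos H₀ = −tan(-33.5°) tan(-20.200°) = -0.2435, H₀ = 1.8168 rad.
Bracket: H₀ sin φ sin δ + cos φ cos δ sin H₀ = 1.8168×-0.55194×-0.34530 + 0.83389×0.93849×0.96989 = 0.346255 + 0.759033 = 1.105288.
Q̄ = (S₀/π) × [bracket] = (1361/π) × 1.105288 = 478.83 W/m².
— Configuration B (φ=+42.7°):
cos H₀ = −tan(+42.7°) tan(+17.100°) = -0.2839, H₀ = 1.8586 rad.
Bracket: H₀ sin φ sin δ + cos φ cos δ sin H₀ = 1.8586×0.67816×0.29404 + 0.73491×0.95579×0.95886 = 0.370616 + 0.673522 = 1.044138.
Q̄ = (S₀/π) × [bracket] = (1361/π) × 1.044138 = 452.34 W/m².
Ratio Q̄_A / Q̄_B = 478.83 / 452.34 = 1.059.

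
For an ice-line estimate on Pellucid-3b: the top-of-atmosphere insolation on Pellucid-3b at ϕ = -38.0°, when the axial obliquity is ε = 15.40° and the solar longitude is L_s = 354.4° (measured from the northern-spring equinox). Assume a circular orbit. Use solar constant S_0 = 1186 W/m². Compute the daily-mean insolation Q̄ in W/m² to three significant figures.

Solar declination: sin δ = sin ε · sin L_s = sin 15.40° × sin 354.4° = -0.02591, so δ = -1.485°.
cos h₀ = −tan(-38.0°) tan(-1.485°) = -0.0203, h₀ = 1.5911 rad.
Bracket: h₀ sin ϕ sin δ + cos ϕ cos δ sin h₀ = 1.5911×-0.61566×-0.02591 + 0.78801×0.99966×0.99979 = 0.025381 + 0.787577 = 0.812958.
Q̄ = (S_0/π) × [bracket] = (1186/π) × 0.812958 = 306.9 W/m².

Q̄ ≈ 307 W/m²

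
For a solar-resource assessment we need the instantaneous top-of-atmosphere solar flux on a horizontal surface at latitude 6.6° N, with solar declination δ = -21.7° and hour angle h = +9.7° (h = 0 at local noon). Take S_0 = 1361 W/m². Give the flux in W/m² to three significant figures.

1.18e+03 W/m²

cos θ_z = sin ϕ sin δ + cos ϕ cos δ cos h = -0.042498 + 0.909780 = 0.867282.
Flux = S_0 · cos θ_z = 1361 × 0.867282 = 1180 W/m².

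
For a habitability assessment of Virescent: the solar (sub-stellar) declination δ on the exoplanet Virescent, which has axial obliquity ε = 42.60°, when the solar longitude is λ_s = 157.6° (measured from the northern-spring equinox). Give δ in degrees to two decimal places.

sin δ = sin ε · sin λ_s = sin 42.60° × sin 157.6° = 0.257937.
δ = arcsin(0.257937) = +14.95°.

δ = +14.95°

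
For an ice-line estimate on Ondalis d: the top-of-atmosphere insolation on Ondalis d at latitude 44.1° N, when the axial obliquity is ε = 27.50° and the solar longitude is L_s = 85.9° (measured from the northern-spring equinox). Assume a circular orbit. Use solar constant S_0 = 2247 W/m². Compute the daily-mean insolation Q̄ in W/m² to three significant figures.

Solar declination: sin δ = sin ε · sin L_s = sin 27.50° × sin 85.9° = 0.46057, so δ = +27.424°.
cos h₀ = −tan(+44.1°) tan(+27.424°) = -0.5028, h₀ = 2.0977 rad.
Bracket: h₀ sin ϕ sin δ + cos ϕ cos δ sin h₀ = 2.0977×0.69591×0.46057 + 0.71813×0.88762×0.86439 = 0.672345 + 0.550985 = 1.223330.
Q̄ = (S_0/π) × [bracket] = (2247/π) × 1.223330 = 875.0 W/m².

Q̄ ≈ 875 W/m²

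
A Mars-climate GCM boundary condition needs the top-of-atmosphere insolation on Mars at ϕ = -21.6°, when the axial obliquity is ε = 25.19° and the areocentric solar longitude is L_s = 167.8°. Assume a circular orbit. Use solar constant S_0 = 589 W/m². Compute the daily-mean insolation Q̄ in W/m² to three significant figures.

Q̄ ≈ 164 W/m²

sin δ = sin 25.19° × sin 167.8° = 0.08994, so δ = +5.160°.
cos h₀ = −tan(-21.6°) tan(+5.160°) = 0.0358, h₀ = 1.5350 rad.
Bracket: h₀ sin ϕ sin δ + cos ϕ cos δ sin h₀ = 1.5350×-0.36812×0.08994 + 0.92978×0.99595×0.99936 = -0.050822 + 0.925422 = 0.874600.
Q̄ = (S_0/π) × [bracket] = (589/π) × 0.874600 = 164.0 W/m².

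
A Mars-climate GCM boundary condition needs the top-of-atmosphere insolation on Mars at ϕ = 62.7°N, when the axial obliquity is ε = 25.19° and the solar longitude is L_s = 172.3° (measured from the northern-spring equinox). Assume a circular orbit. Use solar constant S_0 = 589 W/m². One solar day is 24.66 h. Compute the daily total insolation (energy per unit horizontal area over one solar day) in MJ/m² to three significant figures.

Solar declination: sin δ = sin ε · sin L_s = sin 25.19° × sin 172.3° = 0.05703, so δ = +3.269°.
cos h₀ = −tan(+62.7°) tan(+3.269°) = -0.1107, h₀ = 1.6817 rad.
Bracket: h₀ sin ϕ sin δ + cos ϕ cos δ sin h₀ = 1.6817×0.88862×0.05703 + 0.45865×0.99837×0.99386 = 0.085225 + 0.455091 = 0.540316.
Q̄ = (S_0/π) × [bracket] = (589/π) × 0.540316 = 101.30 W/m².
Daily total = Q̄ × 24.66 h × 3600 s/h = 101.30 × 24.66 × 3600 / 10⁶ = 8.993 MJ/m².

8.99 MJ/m²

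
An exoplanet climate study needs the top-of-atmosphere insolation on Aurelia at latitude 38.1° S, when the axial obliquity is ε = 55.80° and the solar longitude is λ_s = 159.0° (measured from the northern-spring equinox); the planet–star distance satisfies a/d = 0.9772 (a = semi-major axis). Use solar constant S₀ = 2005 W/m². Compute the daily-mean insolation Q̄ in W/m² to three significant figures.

Q̄ ≈ 297 W/m²

Solar declination: sin δ = sin ε · sin λ_s = sin 55.80° × sin 159.0° = 0.29640, so δ = +17.241°.
cos H₀ = −tan(-38.1°) tan(+17.241°) = 0.2433, H₀ = 1.3250 rad.
Bracket: H₀ sin φ sin δ + cos φ cos δ sin H₀ = 1.3250×-0.61704×0.29640 + 0.78694×0.95506×0.96994 = -0.242330 + 0.728983 = 0.486653.
Inverse-square distance factor (a/d)² = 0.9772² = 0.954920.
Q̄ = (S₀/π) × 0.954920 × [bracket] = (2005/π) × 0.954920 × 0.486653 = 296.6 W/m².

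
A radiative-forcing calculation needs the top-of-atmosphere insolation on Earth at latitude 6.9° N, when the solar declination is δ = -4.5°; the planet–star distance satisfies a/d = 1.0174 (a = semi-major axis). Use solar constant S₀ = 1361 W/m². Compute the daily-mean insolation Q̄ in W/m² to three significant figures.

cos H₀ = −tan(+6.9°) tan(-4.500°) = 0.0095, H₀ = 1.5613 rad.
Bracket: H₀ sin φ sin δ + cos φ cos δ sin H₀ = 1.5613×0.12014×-0.07846 + 0.99276×0.99692×0.99995 = -0.014717 + 0.989653 = 0.974936.
Inverse-square distance factor (a/d)² = 1.0174² = 1.035103.
Q̄ = (S₀/π) × 1.035103 × [bracket] = (1361/π) × 1.035103 × 0.974936 = 437.2 W/m².

Q̄ ≈ 437 W/m²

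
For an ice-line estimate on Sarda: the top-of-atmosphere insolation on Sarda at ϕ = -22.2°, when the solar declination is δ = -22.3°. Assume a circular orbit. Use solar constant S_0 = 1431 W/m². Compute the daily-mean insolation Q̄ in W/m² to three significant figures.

Q̄ ≈ 498 W/m²

cos h₀ = −tan(-22.2°) tan(-22.300°) = -0.1674, h₀ = 1.7390 rad.
Bracket: h₀ sin ϕ sin δ + cos ϕ cos δ sin h₀ = 1.7390×-0.37784×-0.37946 + 0.92587×0.92521×0.98589 = 0.249329 + 0.844537 = 1.093866.
Q̄ = (S_0/π) × [bracket] = (1431/π) × 1.093866 = 498.3 W/m².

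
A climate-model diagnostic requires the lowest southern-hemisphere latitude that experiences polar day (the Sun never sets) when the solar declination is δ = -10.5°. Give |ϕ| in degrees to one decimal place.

|ϕ| = 79.5°

Polar day requires cos h₀ = −tan ϕ tan δ ≤ −1, i.e. tan ϕ tan δ ≥ 1.
The boundary is |tan ϕ| · |tan δ| = 1, so |ϕ| = 90° − |δ| = 90° − 10.5° = 79.5° in the southern hemisphere.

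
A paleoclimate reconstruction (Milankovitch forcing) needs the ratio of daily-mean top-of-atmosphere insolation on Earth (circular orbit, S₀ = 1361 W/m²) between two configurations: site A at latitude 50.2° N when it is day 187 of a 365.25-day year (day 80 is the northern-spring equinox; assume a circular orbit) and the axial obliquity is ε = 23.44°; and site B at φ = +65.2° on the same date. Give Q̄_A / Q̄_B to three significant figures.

— Configuration A (φ=+50.2°):
Solar longitude: λ_s = 360° × (187 − 80)/365.25 = 105.462°.
sin δ = sin 23.44° × sin 105.462° = 0.38339, so δ = +22.544°.
cos H₀ = −tan(+50.2°) tan(+22.544°) = -0.4982, H₀ = 2.0924 rad.
Bracket: H₀ sin φ sin δ + cos φ cos δ sin H₀ = 2.0924×0.76828×0.38339 + 0.64011×0.92359×0.86704 = 0.616318 + 0.512593 = 1.128911.
Q̄ = (S₀/π) × [bracket] = (1361/π) × 1.128911 = 489.07 W/m².
— Configuration B (φ=+65.2°):
cos H₀ = −tan(+65.2°) tan(+22.544°) = -0.8984, H₀ = 2.6869 rad.
Bracket: H₀ sin φ sin δ + cos φ cos δ sin H₀ = 2.6869×0.90778×0.38339 + 0.41945×0.92359×0.43921 = 0.935132 + 0.170150 = 1.105282.
Q̄ = (S₀/π) × [bracket] = (1361/π) × 1.105282 = 478.83 W/m².
Ratio Q̄_A / Q̄_B = 489.07 / 478.83 = 1.021.

Q̄_A / Q̄_B ≈ 1.02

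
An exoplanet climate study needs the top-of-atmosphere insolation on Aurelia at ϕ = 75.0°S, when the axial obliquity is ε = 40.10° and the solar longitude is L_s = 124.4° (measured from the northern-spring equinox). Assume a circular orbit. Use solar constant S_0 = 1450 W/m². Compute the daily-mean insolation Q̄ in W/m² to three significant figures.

Solar declination: sin δ = sin ε · sin L_s = sin 40.10° × sin 124.4° = 0.53148, so δ = +32.105°.
cos h₀ = −tan(-75.0°) tan(+32.105°) = 2.3416 ≥ 1 ⇒ polar night, h₀ = 0 and Q̄ = 0.

Q̄ ≈ 0.00 W/m²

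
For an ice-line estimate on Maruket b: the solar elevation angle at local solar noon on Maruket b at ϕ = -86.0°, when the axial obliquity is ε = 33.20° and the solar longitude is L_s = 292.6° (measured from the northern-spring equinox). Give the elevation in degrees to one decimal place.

34.4°

Solar declination: sin δ = sin ε · sin L_s = sin 33.20° × sin 292.6° = -0.50552, so δ = -30.366°.
At local noon the hour angle is zero, so the zenith angle equals |ϕ − δ| = |-86.0° − (-30.366°)| = 55.634°.
Elevation = 90° − 55.634° = 34.4°.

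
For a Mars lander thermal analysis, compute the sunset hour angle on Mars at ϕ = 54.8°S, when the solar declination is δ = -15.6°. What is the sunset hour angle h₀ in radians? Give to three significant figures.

cos h₀ = −tan ϕ · tan δ = −tan(-54.8°) × tan(-15.600°) = -0.3958, so h₀ = 1.9777 rad = 113.32°.

h₀ = 1.98 rad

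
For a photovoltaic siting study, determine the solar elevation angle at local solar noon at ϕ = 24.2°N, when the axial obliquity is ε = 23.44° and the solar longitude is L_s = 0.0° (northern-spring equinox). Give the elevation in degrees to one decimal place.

65.8°

Solar declination: sin δ = sin ε · sin L_s = sin 23.44° × sin 0.0° = 0.00000, so δ = +0.000°.
At local noon the hour angle is zero, so the zenith angle equals |ϕ − δ| = |+24.2° − (+0.000°)| = 24.200°.
Elevation = 90° − 24.200° = 65.8°.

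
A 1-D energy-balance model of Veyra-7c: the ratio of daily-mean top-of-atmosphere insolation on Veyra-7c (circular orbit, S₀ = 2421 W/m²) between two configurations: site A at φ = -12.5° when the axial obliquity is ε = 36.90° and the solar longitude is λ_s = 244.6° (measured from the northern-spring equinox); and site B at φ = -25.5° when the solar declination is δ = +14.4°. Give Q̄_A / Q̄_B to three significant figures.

Q̄_A / Q̄_B ≈ 1.42

— Configuration A (φ=-12.5°):
Solar declination: sin δ = sin ε · sin λ_s = sin 36.90° × sin 244.6° = -0.54238, so δ = -32.846°.
cos H₀ = −tan(-12.5°) tan(-32.846°) = -0.1431, H₀ = 1.7144 rad.
Bracket: H₀ sin φ sin δ + cos φ cos δ sin H₀ = 1.7144×-0.21644×-0.54238 + 0.97630×0.84013×0.98970 = 0.201258 + 0.811771 = 1.013029.
Q̄ = (S₀/π) × [bracket] = (2421/π) × 1.013029 = 780.67 W/m².
— Configuration B (φ=-25.5°):
cos H₀ = −tan(-25.5°) tan(+14.400°) = 0.1225, H₀ = 1.4480 rad.
Bracket: H₀ sin φ sin δ + cos φ cos δ sin H₀ = 1.4480×-0.43051×0.24869 + 0.90259×0.96858×0.99247 = -0.155028 + 0.867648 = 0.712620.
Q̄ = (S₀/π) × [bracket] = (2421/π) × 0.712620 = 549.17 W/m².
Ratio Q̄_A / Q̄_B = 780.67 / 549.17 = 1.422.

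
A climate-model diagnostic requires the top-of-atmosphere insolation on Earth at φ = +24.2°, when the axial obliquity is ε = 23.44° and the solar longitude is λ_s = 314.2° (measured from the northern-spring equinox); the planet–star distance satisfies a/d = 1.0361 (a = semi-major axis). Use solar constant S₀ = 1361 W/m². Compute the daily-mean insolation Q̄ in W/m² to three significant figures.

Solar declination: sin δ = sin ε · sin λ_s = sin 23.44° × sin 314.2° = -0.28518, so δ = -16.570°.
cos H₀ = −tan(+24.2°) tan(-16.570°) = 0.1337, H₀ = 1.4367 rad.
Bracket: H₀ sin φ sin δ + cos φ cos δ sin H₀ = 1.4367×0.40992×-0.28518 + 0.91212×0.95847×0.99102 = -0.167952 + 0.866389 = 0.698437.
Inverse-square distance factor (a/d)² = 1.0361² = 1.073503.
Q̄ = (S₀/π) × 1.073503 × [bracket] = (1361/π) × 1.073503 × 0.698437 = 324.8 W/m².

Q̄ ≈ 325 W/m²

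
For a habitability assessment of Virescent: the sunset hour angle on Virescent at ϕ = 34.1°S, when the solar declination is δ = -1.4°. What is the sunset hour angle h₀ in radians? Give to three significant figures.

cos h₀ = −tan ϕ · tan δ = −tan(-34.1°) × tan(-1.400°) = -0.0165, so h₀ = 1.5873 rad = 90.95°.

h₀ = 1.59 rad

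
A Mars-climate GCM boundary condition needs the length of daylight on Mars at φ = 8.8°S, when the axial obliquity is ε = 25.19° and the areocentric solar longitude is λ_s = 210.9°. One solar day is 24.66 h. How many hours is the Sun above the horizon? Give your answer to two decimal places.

sin δ = sin 25.19° × sin 210.9° = -0.21857, so δ = -12.625°.
cos H₀ = −tan φ · tan δ = −tan(-8.8°) × tan(-12.625°) = -0.0347, so H₀ = 1.6055 rad = 91.99°.
Daylight = 2H₀/(2π) × 24.66 h = (1.6055/π) × 24.66 = 12.60 h.

12.60 h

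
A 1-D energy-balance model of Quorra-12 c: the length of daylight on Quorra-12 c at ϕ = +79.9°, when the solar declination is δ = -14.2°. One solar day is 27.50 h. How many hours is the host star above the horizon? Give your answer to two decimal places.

cos h₀ = −tan ϕ · tan δ = 1.4206 ≥ 1, so the host star never rises (polar night) and h₀ = 0.
Daylight = 2h₀/(2π) × 27.50 h = (0.0000/π) × 27.50 = 0.00 h.

0.00 h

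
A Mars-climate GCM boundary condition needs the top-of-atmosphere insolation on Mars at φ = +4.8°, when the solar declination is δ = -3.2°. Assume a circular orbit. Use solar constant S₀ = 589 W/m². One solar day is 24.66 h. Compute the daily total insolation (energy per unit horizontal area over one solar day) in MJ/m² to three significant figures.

16.4 MJ/m²

cos H₀ = −tan(+4.8°) tan(-3.200°) = 0.0047, H₀ = 1.5661 rad.
Bracket: H₀ sin φ sin δ + cos φ cos δ sin H₀ = 1.5661×0.08368×-0.05582 + 0.99649×0.99844×0.99999 = -0.007315 + 0.994926 = 0.987611.
Q̄ = (S₀/π) × [bracket] = (589/π) × 0.987611 = 185.16 W/m².
Daily total = Q̄ × 24.66 h × 3600 s/h = 185.16 × 24.66 × 3600 / 10⁶ = 16.44 MJ/m².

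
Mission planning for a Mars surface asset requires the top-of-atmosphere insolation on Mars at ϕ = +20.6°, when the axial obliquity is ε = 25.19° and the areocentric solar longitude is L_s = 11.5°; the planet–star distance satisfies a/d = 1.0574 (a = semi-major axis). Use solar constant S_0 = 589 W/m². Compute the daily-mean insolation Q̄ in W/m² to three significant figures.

Q̄ ≈ 205 W/m²

sin δ = sin 25.19° × sin 11.5° = 0.08486, so δ = +4.868°.
cos h₀ = −tan(+20.6°) tan(+4.868°) = -0.0320, h₀ = 1.6028 rad.
Bracket: h₀ sin ϕ sin δ + cos ϕ cos δ sin h₀ = 1.6028×0.35184×0.08486 + 0.93606×0.99639×0.99949 = 0.047855 + 0.932205 = 0.980060.
Inverse-square distance factor (a/d)² = 1.0574² = 1.118095.
Q̄ = (S_0/π) × 1.118095 × [bracket] = (589/π) × 1.118095 × 0.980060 = 205.4 W/m².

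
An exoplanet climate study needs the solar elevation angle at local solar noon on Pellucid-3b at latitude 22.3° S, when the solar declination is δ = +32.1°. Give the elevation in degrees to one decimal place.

At local noon the hour angle is zero, so the zenith angle equals |φ − δ| = |-22.3° − (+32.100°)| = 54.400°.
Elevation = 90° − 54.400° = 35.6°.

35.6°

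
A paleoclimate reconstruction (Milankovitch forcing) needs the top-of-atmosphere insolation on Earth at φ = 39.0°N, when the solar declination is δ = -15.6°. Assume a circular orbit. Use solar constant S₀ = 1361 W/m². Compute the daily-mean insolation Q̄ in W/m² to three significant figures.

Q̄ ≈ 217 W/m²

cos H₀ = −tan(+39.0°) tan(-15.600°) = 0.2261, H₀ = 1.3427 rad.
Bracket: H₀ sin φ sin δ + cos φ cos δ sin H₀ = 1.3427×0.62932×-0.26892 + 0.77715×0.96316×0.97411 = -0.227234 + 0.729141 = 0.501907.
Q̄ = (S₀/π) × [bracket] = (1361/π) × 0.501907 = 217.4 W/m².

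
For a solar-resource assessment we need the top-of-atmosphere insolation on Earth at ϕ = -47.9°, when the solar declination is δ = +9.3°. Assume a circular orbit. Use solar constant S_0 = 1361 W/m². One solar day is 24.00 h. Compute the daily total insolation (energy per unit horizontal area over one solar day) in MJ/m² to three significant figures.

cos h₀ = −tan(-47.9°) tan(+9.300°) = 0.1812, h₀ = 1.3886 rad.
Bracket: h₀ sin ϕ sin δ + cos ϕ cos δ sin h₀ = 1.3886×-0.74198×0.16160 + 0.67043×0.98686×0.98344 = -0.166499 + 0.650664 = 0.484165.
Q̄ = (S_0/π) × [bracket] = (1361/π) × 0.484165 = 209.75 W/m².
Daily total = Q̄ × 24.00 h × 3600 s/h = 209.75 × 24.00 × 3600 / 10⁶ = 18.12 MJ/m².

18.1 MJ/m²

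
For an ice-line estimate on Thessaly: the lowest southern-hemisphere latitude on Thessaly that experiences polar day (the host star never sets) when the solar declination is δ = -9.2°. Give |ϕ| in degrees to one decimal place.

|ϕ| = 80.8°

Polar day requires cos h₀ = −tan ϕ tan δ ≤ −1, i.e. tan ϕ tan δ ≥ 1.
The boundary is |tan ϕ| · |tan δ| = 1, so |ϕ| = 90° − |δ| = 90° − 9.2° = 80.8° in the southern hemisphere.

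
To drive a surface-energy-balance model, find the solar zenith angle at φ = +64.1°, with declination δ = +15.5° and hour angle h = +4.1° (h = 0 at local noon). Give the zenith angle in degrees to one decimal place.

cos θ_z = sin φ sin δ + cos φ cos δ cos h = 0.240396 + 0.419838 = 0.660234.
θ_z = arccos(0.660234) = 48.7°.

θ_z = 48.7°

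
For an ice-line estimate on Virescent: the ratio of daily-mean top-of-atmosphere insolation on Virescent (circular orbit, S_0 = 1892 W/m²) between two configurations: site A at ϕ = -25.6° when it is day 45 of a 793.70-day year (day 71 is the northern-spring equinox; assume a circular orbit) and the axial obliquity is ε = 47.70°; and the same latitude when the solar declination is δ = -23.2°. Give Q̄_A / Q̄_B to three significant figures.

Q̄_A / Q̄_B ≈ 0.895

— Configuration A (ϕ=-25.6°):
Solar longitude: L_s = 360° × (45 − 71)/793.70 = -11.793°, i.e. -11.793° + 360° = 348.207°.
sin δ = sin 47.70° × sin 348.207° = -0.15116, so δ = -8.694°.
cos h₀ = −tan(-25.6°) tan(-8.694°) = -0.0733, h₀ = 1.6441 rad.
Bracket: h₀ sin ϕ sin δ + cos ϕ cos δ sin h₀ = 1.6441×-0.43209×-0.15116 + 0.90183×0.98851×0.99731 = 0.107384 + 0.889070 = 0.996454.
Q̄ = (S_0/π) × [bracket] = (1892/π) × 0.996454 = 600.11 W/m².
— Configuration B (ϕ=-25.6°):
cos h₀ = −tan(-25.6°) tan(-23.200°) = -0.2054, h₀ = 1.7776 rad.
Bracket: h₀ sin ϕ sin δ + cos ϕ cos δ sin h₀ = 1.7776×-0.43209×-0.39394 + 0.90183×0.91914×0.97869 = 0.302579 + 0.811244 = 1.113823.
Q̄ = (S_0/π) × [bracket] = (1892/π) × 1.113823 = 670.79 W/m².
Ratio Q̄_A / Q̄_B = 600.11 / 670.79 = 0.8946.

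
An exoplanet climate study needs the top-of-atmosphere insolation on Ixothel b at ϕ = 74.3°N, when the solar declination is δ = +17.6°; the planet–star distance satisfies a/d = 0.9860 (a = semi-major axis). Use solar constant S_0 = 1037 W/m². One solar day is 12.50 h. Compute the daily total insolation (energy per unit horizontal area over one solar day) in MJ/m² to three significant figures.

cos h₀ = −tan(+74.3°) tan(+17.600°) = -1.1285 ≤ −1 ⇒ polar day, h₀ = π.
Bracket: h₀ sin ϕ sin δ + cos ϕ cos δ sin h₀ = 3.1416×0.96269×0.30237 + 0.27060×0.95319×0.00000 = 0.914484 + 0.000000 = 0.914484.
Inverse-square distance factor (a/d)² = 0.9860² = 0.972196.
Q̄ = (S_0/π) × 0.972196 × [bracket] = (1037/π) × 0.972196 × 0.914484 = 293.47 W/m².
Daily total = Q̄ × 12.50 h × 3600 s/h = 293.47 × 12.50 × 3600 / 10⁶ = 13.21 MJ/m².

13.2 MJ/m²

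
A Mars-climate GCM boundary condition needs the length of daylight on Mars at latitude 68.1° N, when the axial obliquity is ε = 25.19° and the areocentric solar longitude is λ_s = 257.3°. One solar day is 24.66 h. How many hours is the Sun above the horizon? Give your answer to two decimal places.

0.00 h

sin δ = sin 25.19° × sin 257.3° = -0.41521, so δ = -24.532°.
cos H₀ = −tan φ · tan δ = 1.1354 ≥ 1, so the Sun never rises (polar night) and H₀ = 0.
Daylight = 2H₀/(2π) × 24.66 h = (0.0000/π) × 24.66 = 0.00 h.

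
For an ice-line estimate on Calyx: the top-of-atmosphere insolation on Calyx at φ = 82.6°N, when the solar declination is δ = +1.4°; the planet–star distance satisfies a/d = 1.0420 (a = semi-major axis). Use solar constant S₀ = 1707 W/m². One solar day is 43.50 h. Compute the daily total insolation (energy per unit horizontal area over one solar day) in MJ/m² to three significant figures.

15.6 MJ/m²

cos H₀ = −tan(+82.6°) tan(+1.400°) = -0.1882, H₀ = 1.7601 rad.
Bracket: H₀ sin φ sin δ + cos φ cos δ sin H₀ = 1.7601×0.99167×0.02443 + 0.12880×0.99970×0.98214 = 0.042641 + 0.126462 = 0.169103.
Inverse-square distance factor (a/d)² = 1.0420² = 1.085764.
Q̄ = (S₀/π) × 1.085764 × [bracket] = (1707/π) × 1.085764 × 0.169103 = 99.763 W/m².
Daily total = Q̄ × 43.50 h × 3600 s/h = 99.763 × 43.50 × 3600 / 10⁶ = 15.62 MJ/m².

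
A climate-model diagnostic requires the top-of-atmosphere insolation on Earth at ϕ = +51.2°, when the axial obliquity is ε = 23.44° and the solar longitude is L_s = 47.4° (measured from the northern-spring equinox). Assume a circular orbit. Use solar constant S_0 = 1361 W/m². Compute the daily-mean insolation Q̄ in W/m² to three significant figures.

Solar declination: sin δ = sin ε · sin L_s = sin 23.44° × sin 47.4° = 0.29281, so δ = +17.026°.
cos h₀ = −tan(+51.2°) tan(+17.026°) = -0.3809, h₀ = 1.9615 rad.
Bracket: h₀ sin ϕ sin δ + cos ϕ cos δ sin h₀ = 1.9615×0.77934×0.29281 + 0.62660×0.95617×0.92463 = 0.447611 + 0.553979 = 1.001590.
Q̄ = (S_0/π) × [bracket] = (1361/π) × 1.001590 = 433.9 W/m².

Q̄ ≈ 434 W/m²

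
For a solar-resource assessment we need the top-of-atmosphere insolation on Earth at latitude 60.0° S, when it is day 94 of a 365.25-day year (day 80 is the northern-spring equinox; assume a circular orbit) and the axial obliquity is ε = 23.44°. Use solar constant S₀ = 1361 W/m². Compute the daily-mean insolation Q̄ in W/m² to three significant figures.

Solar longitude: λ_s = 360° × (94 − 80)/365.25 = 13.799°.
sin δ = sin 23.44° × sin 13.799° = 0.09488, so δ = +5.444°.
cos H₀ = −tan(-60.0°) tan(+5.444°) = 0.1651, H₀ = 1.4050 rad.
Bracket: H₀ sin φ sin δ + cos φ cos δ sin H₀ = 1.4050×-0.86603×0.09488 + 0.50000×0.99549×0.98628 = -0.115447 + 0.490916 = 0.375469.
Q̄ = (S₀/π) × [bracket] = (1361/π) × 0.375469 = 162.7 W/m².

Q̄ ≈ 163 W/m²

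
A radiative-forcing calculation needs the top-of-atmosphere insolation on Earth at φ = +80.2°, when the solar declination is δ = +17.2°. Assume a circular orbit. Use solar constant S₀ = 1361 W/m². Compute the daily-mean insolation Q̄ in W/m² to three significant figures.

Q̄ ≈ 397 W/m²

cos H₀ = −tan(+80.2°) tan(+17.200°) = -1.7921 ≤ −1 ⇒ polar day, H₀ = π.
Bracket: H₀ sin φ sin δ + cos φ cos δ sin H₀ = 3.1416×0.98541×0.29571 + 0.17021×0.95528×0.00000 = 0.915448 + 0.000000 = 0.915448.
Q̄ = (S₀/π) × [bracket] = (1361/π) × 0.915448 = 396.6 W/m².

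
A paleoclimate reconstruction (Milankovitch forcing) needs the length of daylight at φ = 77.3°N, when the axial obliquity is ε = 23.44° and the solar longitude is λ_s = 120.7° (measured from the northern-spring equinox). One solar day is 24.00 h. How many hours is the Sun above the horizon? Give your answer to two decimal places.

Solar declination: sin δ = sin ε · sin λ_s = sin 23.44° × sin 120.7° = 0.34204, so δ = +20.001°.
Sunrise equation: cos H₀ = −tan φ · tan δ = -1.6152 ≤ −1, so the Sun never sets (polar day) and H₀ = π.
Daylight = 2H₀/(2π) × 24.00 h = (3.1416/π) × 24.00 = 24.00 h.

24.00 h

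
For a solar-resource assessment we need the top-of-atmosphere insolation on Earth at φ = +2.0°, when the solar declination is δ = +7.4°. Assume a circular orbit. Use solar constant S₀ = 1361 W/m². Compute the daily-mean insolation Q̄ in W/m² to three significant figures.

cos H₀ = −tan(+2.0°) tan(+7.400°) = -0.0045, H₀ = 1.5753 rad.
Bracket: H₀ sin φ sin δ + cos φ cos δ sin H₀ = 1.5753×0.03490×0.12880 + 0.99939×0.99167×0.99999 = 0.007081 + 0.991055 = 0.998136.
Q̄ = (S₀/π) × [bracket] = (1361/π) × 0.998136 = 432.4 W/m².

Q̄ ≈ 432 W/m²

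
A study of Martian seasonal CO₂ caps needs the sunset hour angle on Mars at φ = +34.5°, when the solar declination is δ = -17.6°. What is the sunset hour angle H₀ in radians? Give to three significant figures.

H₀ = 1.35 rad

cos H₀ = −tan φ · tan δ = −tan(+34.5°) × tan(-17.600°) = 0.2180, so H₀ = 1.3510 rad = 77.41°.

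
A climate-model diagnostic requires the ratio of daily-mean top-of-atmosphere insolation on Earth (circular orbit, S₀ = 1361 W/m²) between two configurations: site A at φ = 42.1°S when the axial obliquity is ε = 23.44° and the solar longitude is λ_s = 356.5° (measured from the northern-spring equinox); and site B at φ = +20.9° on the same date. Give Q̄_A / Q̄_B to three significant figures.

— Configuration A (φ=-42.1°):
Solar declination: sin δ = sin ε · sin λ_s = sin 23.44° × sin 356.5° = -0.02428, so δ = -1.392°.
cos H₀ = −tan(-42.1°) tan(-1.392°) = -0.0219, H₀ = 1.5927 rad.
Bracket: H₀ sin φ sin δ + cos φ cos δ sin H₀ = 1.5927×-0.67043×-0.02428 + 0.74198×0.99971×0.99976 = 0.025926 + 0.741587 = 0.767513.
Q̄ = (S₀/π) × [bracket] = (1361/π) × 0.767513 = 332.50 W/m².
— Configuration B (φ=+20.9°):
cos H₀ = −tan(+20.9°) tan(-1.392°) = 0.0093, H₀ = 1.5615 rad.
Bracket: H₀ sin φ sin δ + cos φ cos δ sin H₀ = 1.5615×0.35674×-0.02428 + 0.93420×0.99971×0.99996 = -0.013525 + 0.933892 = 0.920367.
Q̄ = (S₀/π) × [bracket] = (1361/π) × 0.920367 = 398.72 W/m².
Ratio Q̄_A / Q̄_B = 332.50 / 398.72 = 0.8339.

Q̄_A / Q̄_B ≈ 0.834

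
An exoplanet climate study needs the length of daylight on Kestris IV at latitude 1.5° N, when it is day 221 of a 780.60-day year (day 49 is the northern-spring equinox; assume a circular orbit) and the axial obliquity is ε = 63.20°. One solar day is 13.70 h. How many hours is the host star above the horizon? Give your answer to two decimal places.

Solar longitude: L_s = 360° × (221 − 49)/780.60 = 79.324°.
sin δ = sin 63.20° × sin 79.324° = 0.87713, so δ = +61.299°.
cos h₀ = −tan ϕ · tan δ = −tan(+1.5°) × tan(+61.299°) = -0.0478, so h₀ = 1.6186 rad = 92.74°.
Daylight = 2h₀/(2π) × 13.70 h = (1.6186/π) × 13.70 = 7.06 h.

7.06 h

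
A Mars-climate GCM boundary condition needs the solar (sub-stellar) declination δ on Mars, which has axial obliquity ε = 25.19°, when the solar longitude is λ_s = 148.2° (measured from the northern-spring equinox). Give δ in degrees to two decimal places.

sin δ = sin ε · sin λ_s = sin 25.19° × sin 148.2° = 0.224284.
δ = arcsin(0.224284) = +12.96°.

δ = +12.96°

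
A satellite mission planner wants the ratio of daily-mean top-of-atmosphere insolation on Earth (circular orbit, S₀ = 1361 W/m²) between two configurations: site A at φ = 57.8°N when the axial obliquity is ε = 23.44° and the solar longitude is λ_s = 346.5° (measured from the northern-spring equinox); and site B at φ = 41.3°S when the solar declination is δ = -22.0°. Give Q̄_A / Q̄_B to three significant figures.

— Configuration A (φ=+57.8°):
Solar declination: sin δ = sin ε · sin λ_s = sin 23.44° × sin 346.5° = -0.09286, so δ = -5.328°.
cos H₀ = −tan(+57.8°) tan(-5.328°) = 0.1481, H₀ = 1.4221 rad.
Bracket: H₀ sin φ sin δ + cos φ cos δ sin H₀ = 1.4221×0.84619×-0.09286 + 0.53288×0.99568×0.98897 = -0.111745 + 0.524726 = 0.412981.
Q̄ = (S₀/π) × [bracket] = (1361/π) × 0.412981 = 178.91 W/m².
— Configuration B (φ=-41.3°):
cos H₀ = −tan(-41.3°) tan(-22.000°) = -0.3549, H₀ = 1.9337 rad.
Bracket: H₀ sin φ sin δ + cos φ cos δ sin H₀ = 1.9337×-0.66000×-0.37461 + 0.75126×0.92718×0.93489 = 0.478093 + 0.651201 = 1.129294.
Q̄ = (S₀/π) × [bracket] = (1361/π) × 1.129294 = 489.23 W/m².
Ratio Q̄_A / Q̄_B = 178.91 / 489.23 = 0.3657.

Q̄_A / Q̄_B ≈ 0.366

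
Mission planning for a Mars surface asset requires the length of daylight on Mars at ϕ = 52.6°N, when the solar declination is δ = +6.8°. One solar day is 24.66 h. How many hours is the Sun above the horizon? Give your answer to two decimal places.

13.56 h

cos h₀ = −tan ϕ · tan δ = −tan(+52.6°) × tan(+6.800°) = -0.1560, so h₀ = 1.7274 rad = 98.97°.
Daylight = 2h₀/(2π) × 24.66 h = (1.7274/π) × 24.66 = 13.56 h.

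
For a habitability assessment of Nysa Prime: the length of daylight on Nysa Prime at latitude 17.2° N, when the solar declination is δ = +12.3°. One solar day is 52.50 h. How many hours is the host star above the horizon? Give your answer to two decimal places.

27.38 h

cos h₀ = −tan ϕ · tan δ = −tan(+17.2°) × tan(+12.300°) = -0.0675, so h₀ = 1.6383 rad = 93.87°.
Daylight = 2h₀/(2π) × 52.50 h = (1.6383/π) × 52.50 = 27.38 h.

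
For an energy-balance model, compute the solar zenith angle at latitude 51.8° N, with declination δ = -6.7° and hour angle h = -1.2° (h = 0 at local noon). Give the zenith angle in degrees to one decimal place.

cos θ_z = sin φ sin δ + cos φ cos δ cos h = -0.091687 + 0.614050 = 0.522363.
θ_z = arccos(0.522363) = 58.5°.

θ_z = 58.5°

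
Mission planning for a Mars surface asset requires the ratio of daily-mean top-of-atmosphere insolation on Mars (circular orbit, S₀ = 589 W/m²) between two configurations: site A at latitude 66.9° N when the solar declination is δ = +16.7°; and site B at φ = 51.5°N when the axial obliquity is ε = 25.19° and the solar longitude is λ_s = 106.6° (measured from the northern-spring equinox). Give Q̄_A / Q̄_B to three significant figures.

Q̄_A / Q̄_B ≈ 0.765

— Configuration A (φ=+66.9°):
cos H₀ = −tan(+66.9°) tan(+16.700°) = -0.7034, H₀ = 2.3509 rad.
Bracket: H₀ sin φ sin δ + cos φ cos δ sin H₀ = 2.3509×0.91982×0.28736 + 0.39234×0.95782×0.71082 = 0.621389 + 0.267120 = 0.888509.
Q̄ = (S₀/π) × [bracket] = (589/π) × 0.888509 = 166.58 W/m².
— Configuration B (φ=+51.5°):
Solar declination: sin δ = sin ε · sin λ_s = sin 25.19° × sin 106.6° = 0.40788, so δ = +24.072°.
cos H₀ = −tan(+51.5°) tan(+24.072°) = -0.5616, H₀ = 2.1671 rad.
Bracket: H₀ sin φ sin δ + cos φ cos δ sin H₀ = 2.1671×0.78261×0.40788 + 0.62251×0.91303×0.82740 = 0.691762 + 0.470270 = 1.162032.
Q̄ = (S₀/π) × [bracket] = (589/π) × 1.162032 = 217.86 W/m².
Ratio Q̄_A / Q̄_B = 166.58 / 217.86 = 0.7646.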